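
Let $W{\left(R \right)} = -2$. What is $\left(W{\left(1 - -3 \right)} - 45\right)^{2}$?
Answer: $2209$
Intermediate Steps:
$\left(W{\left(1 - -3 \right)} - 45\right)^{2} = \left(-2 - 45\right)^{2} = \left(-47\right)^{2} = 2209$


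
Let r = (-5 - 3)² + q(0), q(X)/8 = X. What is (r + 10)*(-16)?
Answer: -1184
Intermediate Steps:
q(X) = 8*X
r = 64 (r = (-5 - 3)² + 8*0 = (-8)² + 0 = 64 + 0 = 64)
(r + 10)*(-16) = (64 + 10)*(-16) = 74*(-16) = -1184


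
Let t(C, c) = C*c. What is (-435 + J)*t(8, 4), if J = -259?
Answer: -22208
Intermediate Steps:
(-435 + J)*t(8, 4) = (-435 - 259)*(8*4) = -694*32 = -22208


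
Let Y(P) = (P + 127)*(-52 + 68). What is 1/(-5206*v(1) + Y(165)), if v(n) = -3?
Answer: 1/20290 ≈ 4.9285e-5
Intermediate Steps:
Y(P) = 2032 + 16*P (Y(P) = (127 + P)*16 = 2032 + 16*P)
1/(-5206*v(1) + Y(165)) = 1/(-5206*(-3) + (2032 + 16*165)) = 1/(15618 + (2032 + 2640)) = 1/(15618 + 4672) = 1/20290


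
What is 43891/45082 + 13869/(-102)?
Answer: -51730448/383197 ≈ -135.00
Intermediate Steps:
43891/45082 + 13869/(-102) = 43891*(1/45082) + 13869*(-1/102) = 43891/45082 - 4623/34 = -51730448/383197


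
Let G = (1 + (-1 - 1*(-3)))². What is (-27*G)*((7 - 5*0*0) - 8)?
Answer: 243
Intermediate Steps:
G = 9 (G = (1 + (-1 + 3))² = (1 + 2)² = 3² = 9)
(-27*G)*((7 - 5*0*0) - 8) = (-27*9)*((7 - 5*0*0) - 8) = -243*((7 + 0*0) - 8) = -243*((7 + 0) - 8) = -243*(7 - 8) = -243*(-1) = 243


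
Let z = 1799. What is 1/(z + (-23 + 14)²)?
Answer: 1/1880 ≈ 0.00053191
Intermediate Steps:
1/(z + (-23 + 14)²) = 1/(1799 + (-23 + 14)²) = 1/(1799 + (-9)²) = 1/(1799 + 81) = 1/1880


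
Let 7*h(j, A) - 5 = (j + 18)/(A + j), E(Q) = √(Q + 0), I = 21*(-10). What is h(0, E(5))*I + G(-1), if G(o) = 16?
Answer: -134 - 108*√5 ≈ -375.50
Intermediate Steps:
I = -210
E(Q) = √Q
h(j, A) = 5/7 + (18 + j)/(7*(A + j)) (h(j, A) = 5/7 + ((j + 18)/(A + j))/7 = 5/7 + ((18 + j)/(A + j))/7 = 5/7 + (18 + j)/(7*(A + j)))
h(0, E(5))*I + G(-1) = ((18 + 5*√5 + 6*0)/(7*(√5 + 0)))*(-210) + 16 = ((18 + 5*√5 + 0)/(7*(√5)))*(-210) + 16 = ((√5/5)*(18 + 5*√5)/7)*(-210) + 16 = (√5*(18 + 5*√5)/35)*(-210) + 16 = -6*√5*(18 + 5*√5) + 16 = 16 - 6*√5*(18 + 5*√5)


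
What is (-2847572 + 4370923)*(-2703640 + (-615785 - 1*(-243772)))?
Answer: -4685299073203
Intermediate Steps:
(-2847572 + 4370923)*(-2703640 + (-615785 - 1*(-243772))) = 1523351*(-2703640 + (-615785 + 243772)) = 1523351*(-2703640 - 372013) = 1523351*(-3075653) = -4685299073203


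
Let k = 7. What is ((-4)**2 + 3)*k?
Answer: 133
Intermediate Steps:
((-4)**2 + 3)*k = ((-4)**2 + 3)*7 = (16 + 3)*7 = 19*7 = 133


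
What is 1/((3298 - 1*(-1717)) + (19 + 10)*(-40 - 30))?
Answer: 1/2985 ≈ 0.00033501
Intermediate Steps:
1/((3298 - 1*(-1717)) + (19 + 10)*(-40 - 30)) = 1/((3298 + 1717) + 29*(-70)) = 1/(5015 - 2030) = 1/2985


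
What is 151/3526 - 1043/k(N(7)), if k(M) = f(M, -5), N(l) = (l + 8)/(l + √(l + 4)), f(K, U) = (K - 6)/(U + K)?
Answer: -257416499/391386 - 5215*√11/111 ≈ -813.53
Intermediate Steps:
f(K, U) = (-6 + K)/(K + U)
N(l) = (8 + l)/(l + √(4 + l))
k(M) = (-6 + M)/(-5 + M) (k(M) = (-6 + M)/(M - 5) = (-6 + M)/(-5 + M))
151/3526 - 1043/k(N(7)) = 151/3526 - 1043*(-5 + (8 + 7)/(7 + √(4 + 7)))/(-6 + (8 + 7)/(7 + √(4 + 7))) = 151*(1/3526) - 1043*(-5 + 15/(7 + √11))/(-6 + 15/(7 + √11)) = 151/3526 - 1043*(-5 + 15/(7 + √11))/(-6 + 15/(7 + √11))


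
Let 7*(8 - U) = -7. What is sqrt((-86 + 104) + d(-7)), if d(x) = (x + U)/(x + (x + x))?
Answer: 2*sqrt(1974)/21 ≈ 4.2314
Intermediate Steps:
U = 9 (U = 8 - 1/7*(-7) = 8 + 1 = 9)
d(x) = (9 + x)/(3*x) (d(x) = (x + 9)/(x + (x + x)) = (9 + x)/(x + 2*x) = (9 + x)/((3*x)) = (9 + x)*(1/(3*x)) = (9 + x)/(3*x))
sqrt((-86 + 104) + d(-7)) = sqrt((-86 + 104) + (1/3)*(9 - 7)/(-7)) = sqrt(18 + (1/3)*(-1/7)*2) = sqrt(18 - 2/21) = sqrt(376/21) = 2*sqrt(1974)/21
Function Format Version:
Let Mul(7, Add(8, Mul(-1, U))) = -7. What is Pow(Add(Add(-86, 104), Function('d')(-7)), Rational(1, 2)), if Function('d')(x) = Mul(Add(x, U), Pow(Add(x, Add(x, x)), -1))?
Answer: Mul(Rational(2, 21), Pow(1974, Rational(1, 2))) ≈ 4.2314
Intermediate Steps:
U = 9 (U = Add(8, Mul(Rational(-1, 7), -7)) = Add(8, 1) = 9)
Function('d')(x) = Mul(Rational(1, 3), Pow(x, -1), Add(9, x)) (Function('d')(x) = Mul(Add(x, 9), Pow(Add(x, Add(x, x)), -1)) = Mul(Add(9, x), Pow(Add(x, Mul(2, x)), -1)) = Mul(Add(9, x), Pow(Mul(3, x), -1)) = Mul(Add(9, x), Mul(Rational(1, 3), Pow(x, -1))) = Mul(Rational(1, 3), Pow(x, -1), Add(9, x)))
Pow(Add(Add(-86, 104), Function('d')(-7)), Rational(1, 2)) = Pow(Add(Add(-86, 104), Mul(Rational(1, 3), Pow(-7, -1), Add(9, -7))), Rational(1, 2)) = Pow(Add(18, Mul(Rational(1, 3), Rational(-1, 7), 2)), Rational(1, 2)) = Pow(Add(18, Rational(-2, 21)), Rational(1, 2)) = Pow(Rational(376, 21), Rational(1, 2)) = Mul(Rational(2, 21), Pow(1974, Rational(1, 2)))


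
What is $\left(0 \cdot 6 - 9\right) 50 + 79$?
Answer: $-371$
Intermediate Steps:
$\left(0 \cdot 6 - 9\right) 50 + 79 = \left(0 - 9\right) 50 + 79 = \left(-9\right) 50 + 79 = -450 + 79 = -371$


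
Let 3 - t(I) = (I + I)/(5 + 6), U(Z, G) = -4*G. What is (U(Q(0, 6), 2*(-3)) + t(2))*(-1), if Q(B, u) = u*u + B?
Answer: -293/11 ≈ -26.636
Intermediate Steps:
Q(B, u) = B + u² (Q(B, u) = u² + B = B + u²)
t(I) = 3 - 2*I/11 (t(I) = 3 - (I + I)/(5 + 6) = 3 - 2*I/11)
(U(Q(0, 6), 2*(-3)) + t(2))*(-1) = (-8*(-3) + (3 - 2/11*2))*(-1) = (-4*(-6) + (3 - 4/11))*(-1) = (24 + 29/11)*(-1) = (293/11)*(-1) = -293/11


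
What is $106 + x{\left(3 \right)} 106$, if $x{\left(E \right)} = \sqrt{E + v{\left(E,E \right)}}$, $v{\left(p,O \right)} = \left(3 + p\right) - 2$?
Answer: $106 + 106 \sqrt{7} \approx 386.45$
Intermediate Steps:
$v{\left(p,O \right)} = 1 + p$
$x{\left(E \right)} = \sqrt{1 + 2 E}$ ($x{\left(E \right)} = \sqrt{E + \left(1 + E\right)} = \sqrt{1 + 2 E}$)
$106 + x{\left(3 \right)} 106 = 106 + \sqrt{1 + 2 \cdot 3} \cdot 106 = 106 + \sqrt{1 + 6} \cdot 106 = 106 + \sqrt{7} \cdot 106 = 106 + 106 \sqrt{7}$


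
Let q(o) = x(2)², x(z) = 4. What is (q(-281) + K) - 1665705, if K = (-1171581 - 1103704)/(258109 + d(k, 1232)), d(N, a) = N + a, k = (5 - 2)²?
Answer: -86399743487/51870 ≈ -1.6657e+6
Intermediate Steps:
k = 9 (k = 3² = 9)
K = -455057/51870 (K = (-1171581 - 1103704)/(258109 + (9 + 1232)) = -2275285/(258109 + 1241) = -2275285/259350 = -2275285*1/259350 = -455057/51870 ≈ -8.7730)
q(o) = 16 (q(o) = 4² = 16)
(q(-281) + K) - 1665705 = (16 - 455057/51870) - 1665705 = 374863/51870 - 1665705 = -86399743487/51870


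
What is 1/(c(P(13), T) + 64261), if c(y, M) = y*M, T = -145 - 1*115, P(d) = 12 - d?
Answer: 1/64521 ≈ 1.5499e-5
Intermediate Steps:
T = -260 (T = -145 - 115 = -260)
c(y, M) = M*y
1/(c(P(13), T) + 64261) = 1/(-260*(12 - 1*13) + 64261) = 1/(-260*(12 - 13) + 64261) = 1/(-260*(-1) + 64261) = 1/(260 + 64261) = 1/64521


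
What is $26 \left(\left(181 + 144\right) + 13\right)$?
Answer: $8788$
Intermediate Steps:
$26 \left(\left(181 + 144\right) + 13\right) = 26 \left(325 + 13\right) = 26 \cdot 338 = 8788$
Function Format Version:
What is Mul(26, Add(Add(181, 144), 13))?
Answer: 8788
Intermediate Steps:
Mul(26, Add(Add(181, 144), 13)) = Mul(26, Add(325, 13)) = Mul(26, 338) = 8788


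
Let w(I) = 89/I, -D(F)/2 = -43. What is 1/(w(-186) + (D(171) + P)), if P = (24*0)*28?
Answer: 186/15907 ≈ 0.011693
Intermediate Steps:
D(F) = 86 (D(F) = -2*(-43) = 86)
P = 0 (P = 0*28 = 0)
1/(w(-186) + (D(171) + P)) = 1/(89/(-186) + (86 + 0)) = 1/(89*(-1/186) + 86) = 1/(-89/186 + 86) = 1/(15907/186) = 186/15907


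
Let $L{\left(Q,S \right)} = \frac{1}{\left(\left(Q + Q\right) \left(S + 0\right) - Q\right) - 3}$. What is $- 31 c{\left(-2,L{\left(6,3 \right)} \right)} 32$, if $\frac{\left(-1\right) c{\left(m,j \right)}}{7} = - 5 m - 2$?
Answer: $55552$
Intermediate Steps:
$L{\left(Q,S \right)} = \frac{1}{-3 - Q + 2 Q S}$ ($L{\left(Q,S \right)} = \frac{1}{\left(2 Q S - Q\right) - 3} = \frac{1}{\left(- Q + 2 Q S\right) - 3} = \frac{1}{-3 - Q + 2 Q S}$)
$c{\left(m,j \right)} = 14 + 35 m$ ($c{\left(m,j \right)} = - 7 \left(- 5 m - 2\right) = - 7 \left(-2 - 5 m\right) = 14 + 35 m$)
$- 31 c{\left(-2,L{\left(6,3 \right)} \right)} 32 = - 31 \left(14 + 35 \left(-2\right)\right) 32 = - 31 \left(14 - 70\right) 32 = \left(-31\right) \left(-56\right) 32 = 1736 \cdot 32 = 55552$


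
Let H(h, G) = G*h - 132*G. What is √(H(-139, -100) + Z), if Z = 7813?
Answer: √34913 ≈ 186.85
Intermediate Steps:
H(h, G) = -132*G + G*h
√(H(-139, -100) + Z) = √(-100*(-132 - 139) + 7813) = √(-100*(-271) + 7813) = √(27100 + 7813) = √34913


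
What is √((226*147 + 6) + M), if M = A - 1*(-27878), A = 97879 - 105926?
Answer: √53059 ≈ 230.35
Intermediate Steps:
A = -8047
M = 19831 (M = -8047 - 1*(-27878) = -8047 + 27878 = 19831)
√((226*147 + 6) + M) = √((226*147 + 6) + 19831) = √((33222 + 6) + 19831) = √(33228 + 19831) = √53059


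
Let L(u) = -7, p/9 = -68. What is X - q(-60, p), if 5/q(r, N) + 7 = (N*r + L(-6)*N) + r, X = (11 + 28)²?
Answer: 62265172/40937 ≈ 1521.0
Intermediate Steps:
p = -612 (p = 9*(-68) = -612)
X = 1521 (X = 39² = 1521)
q(r, N) = 5/(-7 + r - 7*N + N*r) (q(r, N) = 5/(-7 + ((N*r - 7*N) + r)) = 5/(-7 + ((-7*N + N*r) + r)) = 5/(-7 + (r - 7*N + N*r)) = 5/(-7 + r - 7*N + N*r))
X - q(-60, p) = 1521 - 5/(-7 - 60 - 7*(-612) - 612*(-60)) = 1521 - 5/(-7 - 60 + 4284 + 36720) = 1521 - 5/40937 = 62265172/40937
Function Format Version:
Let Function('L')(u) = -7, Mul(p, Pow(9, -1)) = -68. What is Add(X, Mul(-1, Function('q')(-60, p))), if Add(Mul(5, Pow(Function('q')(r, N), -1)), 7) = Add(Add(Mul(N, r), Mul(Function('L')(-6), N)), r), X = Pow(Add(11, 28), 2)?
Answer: Rational(62265172, 40937) ≈ 1521.0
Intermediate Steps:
p = -612 (p = Mul(9, -68) = -612)
X = 1521 (X = Pow(39, 2) = 1521)
Function('q')(r, N) = Mul(5, Pow(Add(-7, r, Mul(-7, N), Mul(N, r)), -1)) (Function('q')(r, N) = Mul(5, Pow(Add(-7, Add(Add(Mul(N, r), Mul(-7, N)), r)), -1)) = Mul(5, Pow(Add(-7, Add(Add(Mul(-7, N), Mul(N, r)), r)), -1)) = Mul(5, Pow(Add(-7, Add(r, Mul(-7, N), Mul(N, r))), -1)) = Mul(5, Pow(Add(-7, r, Mul(-7, N), Mul(N, r)), -1)))
Add(X, Mul(-1, Function('q')(-60, p))) = Add(1521, Mul(-1, Mul(5, Pow(Add(-7, -60, Mul(-7, -612), Mul(-612, -60)), -1)))) = Add(1521, Mul(-1, Mul(5, Pow(Add(-7, -60, 4284, 36720), -1)))) = Add(1521, Mul(-1, Mul(5, Pow(40937, -1)))) = Add(1521, Mul(-1, Mul(5, Rational(1, 40937)))) = Add(1521, Mul(-1, Rational(5, 40937))) = Add(1521, Rational(-5, 40937)) = Rational(62265172, 40937)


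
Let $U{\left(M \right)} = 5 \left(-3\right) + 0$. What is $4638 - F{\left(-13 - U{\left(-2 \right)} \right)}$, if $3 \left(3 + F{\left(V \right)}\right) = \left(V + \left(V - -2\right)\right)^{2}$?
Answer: $4629$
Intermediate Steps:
$U{\left(M \right)} = -15$ ($U{\left(M \right)} = -15 + 0 = -15$)
$F{\left(V \right)} = -3 + \frac{\left(2 + 2 V\right)^{2}}{3}$ ($F{\left(V \right)} = -3 + \frac{\left(V + \left(V - -2\right)\right)^{2}}{3} = -3 + \frac{\left(V + \left(V + 2\right)\right)^{2}}{3} = -3 + \frac{\left(V + \left(2 + V\right)\right)^{2}}{3} = -3 + \frac{\left(2 + 2 V\right)^{2}}{3}$)
$4638 - F{\left(-13 - U{\left(-2 \right)} \right)} = 4638 - \left(-3 + \frac{4 \left(1 - -2\right)^{2}}{3}\right) = 4638 - \left(-3 + \frac{4 \left(1 + \left(-13 + 15\right)\right)^{2}}{3}\right) = 4638 - \left(-3 + \frac{4 \left(1 + 2\right)^{2}}{3}\right) = 4638 - \left(-3 + \frac{4 \cdot 3^{2}}{3}\right) = 4638 - \left(-3 + \frac{4}{3} \cdot 9\right) = 4638 - \left(-3 + 12\right) = 4638 - 9 = 4629$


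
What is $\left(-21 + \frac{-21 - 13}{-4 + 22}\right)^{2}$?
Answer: $\frac{42436}{81} \approx 523.9$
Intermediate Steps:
$\left(-21 + \frac{-21 - 13}{-4 + 22}\right)^{2} = \left(-21 - \frac{34}{18}\right)^{2} = \left(-21 - \frac{17}{9}\right)^{2} = \left(- \frac{206}{9}\right)^{2} = \frac{42436}{81}$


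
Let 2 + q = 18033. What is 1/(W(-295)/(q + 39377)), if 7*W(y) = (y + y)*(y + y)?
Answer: 100464/87025 ≈ 1.1544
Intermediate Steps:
q = 18031 (q = -2 + 18033 = 18031)
W(y) = 4*y²/7 (W(y) = ((y + y)*(y + y))/7 = ((2*y)*(2*y))/7 = (4*y²)/7 = 4*y²/7)
1/(W(-295)/(q + 39377)) = 1/(((4/7)*(-295)²)/(18031 + 39377)) = 1/(((4/7)*87025)/57408) = 1/((348100/7)*(1/57408)) = 1/(87025/100464) = 100464/87025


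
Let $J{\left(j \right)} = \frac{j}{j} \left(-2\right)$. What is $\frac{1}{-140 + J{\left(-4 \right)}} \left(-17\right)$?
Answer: $\frac{17}{142} \approx 0.11972$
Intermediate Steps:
$J{\left(j \right)} = -2$ ($J{\left(j \right)} = 1 \left(-2\right) = -2$)
$\frac{1}{-140 + J{\left(-4 \right)}} \left(-17\right) = \frac{1}{-140 - 2} \left(-17\right) = \frac{1}{-142} \left(-17\right) = \left(- \frac{1}{142}\right) \left(-17\right) = \frac{17}{142}$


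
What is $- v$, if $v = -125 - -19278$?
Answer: $-19153$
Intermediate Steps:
$v = 19153$ ($v = -125 + 19278 = 19153$)
$- v = \left(-1\right) 19153 = -19153$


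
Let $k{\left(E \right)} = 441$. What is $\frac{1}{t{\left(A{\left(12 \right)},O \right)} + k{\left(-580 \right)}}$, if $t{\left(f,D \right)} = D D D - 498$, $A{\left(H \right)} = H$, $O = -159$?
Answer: $- \frac{1}{4019736} \approx -2.4877 \cdot 10^{-7}$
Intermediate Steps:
$t{\left(f,D \right)} = -498 + D^{3}$ ($t{\left(f,D \right)} = D^{2} D - 498 = D^{3} - 498 = -498 + D^{3}$)
$\frac{1}{t{\left(A{\left(12 \right)},O \right)} + k{\left(-580 \right)}} = \frac{1}{\left(-498 + \left(-159\right)^{3}\right) + 441} = \frac{1}{\left(-498 - 4019679\right) + 441} = \frac{1}{-4020177 + 441} = \frac{1}{-4019736} = - \frac{1}{4019736}$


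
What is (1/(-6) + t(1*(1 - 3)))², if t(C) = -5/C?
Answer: 49/9 ≈ 5.4444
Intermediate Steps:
(1/(-6) + t(1*(1 - 3)))² = (1/(-6) - 5/(1 - 3))² = (-⅙ - 5/(1*(-2)))² = (-⅙ - 5/(-2))² = (-⅙ - 5*(-½))² = (-⅙ + 5/2)² = (7/3)² = 49/9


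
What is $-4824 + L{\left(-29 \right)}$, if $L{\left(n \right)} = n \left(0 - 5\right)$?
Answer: $-4679$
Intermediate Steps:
$L{\left(n \right)} = - 5 n$ ($L{\left(n \right)} = n \left(-5\right) = - 5 n$)
$-4824 + L{\left(-29 \right)} = -4824 - -145 = -4824 + 145 = -4679$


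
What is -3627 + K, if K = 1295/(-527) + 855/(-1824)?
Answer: -61215073/16864 ≈ -3629.9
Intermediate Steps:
K = -49345/16864 (K = 1295*(-1/527) + 855*(-1/1824) = -1295/527 - 15/32 = -49345/16864 ≈ -2.9261)
-3627 + K = -3627 - 49345/16864 = -61215073/16864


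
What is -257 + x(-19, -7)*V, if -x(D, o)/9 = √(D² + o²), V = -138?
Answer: -257 + 1242*√410 ≈ 24892.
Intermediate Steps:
x(D, o) = -9*√(D² + o²)
-257 + x(-19, -7)*V = -257 - 9*√((-19)² + (-7)²)*(-138) = -257 - 9*√(361 + 49)*(-138) = -257 - 9*√410*(-138) = -257 + 1242*√410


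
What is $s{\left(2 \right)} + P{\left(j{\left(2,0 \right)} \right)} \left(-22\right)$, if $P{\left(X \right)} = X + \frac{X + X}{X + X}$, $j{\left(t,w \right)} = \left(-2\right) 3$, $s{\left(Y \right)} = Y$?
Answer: $112$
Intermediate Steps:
$j{\left(t,w \right)} = -6$
$P{\left(X \right)} = 1 + X$ ($P{\left(X \right)} = X + \frac{2 X}{2 X} = X + 2 X \frac{1}{2 X} = X + 1 = 1 + X$)
$s{\left(2 \right)} + P{\left(j{\left(2,0 \right)} \right)} \left(-22\right) = 2 + \left(1 - 6\right) \left(-22\right) = 2 - -110 = 2 + 110 = 112$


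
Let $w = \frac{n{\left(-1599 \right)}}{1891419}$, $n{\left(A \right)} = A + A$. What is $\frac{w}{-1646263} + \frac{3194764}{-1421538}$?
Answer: $- \frac{1657961709073779664}{737724468245664831} \approx -2.2474$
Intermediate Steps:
$n{\left(A \right)} = 2 A$
$w = - \frac{1066}{630473}$ ($w = \frac{2 \left(-1599\right)}{1891419} = \left(-3198\right) \frac{1}{1891419} = - \frac{1066}{630473} \approx -0.0016908$)
$\frac{w}{-1646263} + \frac{3194764}{-1421538} = - \frac{1066}{630473 \left(-1646263\right)} + \frac{3194764}{-1421538} = \left(- \frac{1066}{630473}\right) \left(- \frac{1}{1646263}\right) + 3194764 \left(- \frac{1}{1421538}\right) = \frac{1066}{1037924372399} - \frac{1597382}{710769} = - \frac{1657961709073779664}{737724468245664831}$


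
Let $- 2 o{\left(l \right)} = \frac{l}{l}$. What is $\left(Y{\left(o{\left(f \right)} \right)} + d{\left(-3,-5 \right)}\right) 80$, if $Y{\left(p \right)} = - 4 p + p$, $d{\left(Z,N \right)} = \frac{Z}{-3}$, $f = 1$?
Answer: $200$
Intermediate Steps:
$o{\left(l \right)} = - \frac{1}{2}$ ($o{\left(l \right)} = - \frac{l \frac{1}{l}}{2} = \left(- \frac{1}{2}\right) 1 = - \frac{1}{2}$)
$d{\left(Z,N \right)} = - \frac{Z}{3}$ ($d{\left(Z,N \right)} = Z \left(- \frac{1}{3}\right) = - \frac{Z}{3}$)
$Y{\left(p \right)} = - 3 p$
$\left(Y{\left(o{\left(f \right)} \right)} + d{\left(-3,-5 \right)}\right) 80 = \left(\left(-3\right) \left(- \frac{1}{2}\right) - -1\right) 80 = \left(\frac{3}{2} + 1\right) 80 = \frac{5}{2} \cdot 80 = 200$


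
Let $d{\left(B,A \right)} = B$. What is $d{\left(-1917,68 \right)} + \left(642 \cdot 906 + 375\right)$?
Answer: $580110$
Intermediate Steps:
$d{\left(-1917,68 \right)} + \left(642 \cdot 906 + 375\right) = -1917 + \left(642 \cdot 906 + 375\right) = -1917 + \left(581652 + 375\right) = -1917 + 582027 = 580110$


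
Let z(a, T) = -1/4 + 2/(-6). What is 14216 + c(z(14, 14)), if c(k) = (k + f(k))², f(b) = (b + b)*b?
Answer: 73695793/5184 ≈ 14216.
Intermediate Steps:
f(b) = 2*b² (f(b) = (2*b)*b = 2*b²)
z(a, T) = -7/12 (z(a, T) = -1*¼ + 2*(-⅙) = -¼ - ⅓ = -7/12)
c(k) = (k + 2*k²)²
14216 + c(z(14, 14)) = 14216 + (-7/12)²*(1 + 2*(-7/12))² = 14216 + 49*(1 - 7/6)²/144 = 14216 + 49*(-⅙)²/144 = 14216 + (49/144)*(1/36) = 14216 + 49/5184 = 73695793/5184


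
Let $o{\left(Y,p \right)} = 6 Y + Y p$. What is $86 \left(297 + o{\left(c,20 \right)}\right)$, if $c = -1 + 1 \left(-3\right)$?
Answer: $16598$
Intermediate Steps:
$c = -4$ ($c = -1 - 3 = -4$)
$86 \left(297 + o{\left(c,20 \right)}\right) = 86 \left(297 - 4 \left(6 + 20\right)\right) = 86 \left(297 - 104\right) = 86 \cdot 193 = 16598$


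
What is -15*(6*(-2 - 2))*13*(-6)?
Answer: -28080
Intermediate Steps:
-15*(6*(-2 - 2))*13*(-6) = -15*(6*(-4))*13*(-6) = -15*(-24*13)*(-6) = -(-4680)*(-6) = -15*1872 = -28080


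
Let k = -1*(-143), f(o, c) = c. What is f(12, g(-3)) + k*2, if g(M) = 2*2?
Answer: 290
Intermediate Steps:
g(M) = 4
k = 143
f(12, g(-3)) + k*2 = 4 + 143*2 = 4 + 286 = 290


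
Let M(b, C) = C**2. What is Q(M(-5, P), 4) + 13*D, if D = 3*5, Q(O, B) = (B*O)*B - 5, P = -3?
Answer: 334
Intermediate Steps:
Q(O, B) = -5 + O*B**2 (Q(O, B) = O*B**2 - 5 = -5 + O*B**2)
D = 15
Q(M(-5, P), 4) + 13*D = (-5 + (-3)**2*4**2) + 13*15 = (-5 + 9*16) + 195 = (-5 + 144) + 195 = 139 + 195 = 334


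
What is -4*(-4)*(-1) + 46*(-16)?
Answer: -752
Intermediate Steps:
-4*(-4)*(-1) + 46*(-16) = 16*(-1) - 736 = -16 - 736 = -752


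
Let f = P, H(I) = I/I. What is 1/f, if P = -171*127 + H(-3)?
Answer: -1/21716 ≈ -4.6049e-5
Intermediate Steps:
H(I) = 1
P = -21716 (P = -171*127 + 1 = -21717 + 1 = -21716)
f = -21716
1/f = 1/(-21716) = -1/21716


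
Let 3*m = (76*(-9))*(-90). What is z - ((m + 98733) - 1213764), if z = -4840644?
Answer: -3746133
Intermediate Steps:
m = 20520 (m = ((76*(-9))*(-90))/3 = (-684*(-90))/3 = (⅓)*61560 = 20520)
z - ((m + 98733) - 1213764) = -4840644 - ((20520 + 98733) - 1213764) = -4840644 - (119253 - 1213764) = -4840644 - 1*(-1094511) = -4840644 + 1094511 = -3746133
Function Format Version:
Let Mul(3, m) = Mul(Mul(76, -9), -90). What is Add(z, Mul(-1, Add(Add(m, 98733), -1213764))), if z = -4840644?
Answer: -3746133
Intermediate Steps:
m = 20520 (m = Mul(Rational(1, 3), Mul(Mul(76, -9), -90)) = Mul(Rational(1, 3), Mul(-684, -90)) = Mul(Rational(1, 3), 61560) = 20520)
Add(z, Mul(-1, Add(Add(m, 98733), -1213764))) = Add(-4840644, Mul(-1, Add(Add(20520, 98733), -1213764))) = Add(-4840644, Mul(-1, Add(119253, -1213764))) = Add(-4840644, Mul(-1, -1094511)) = Add(-4840644, 1094511) = -3746133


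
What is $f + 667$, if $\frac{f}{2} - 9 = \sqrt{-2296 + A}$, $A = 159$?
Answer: $685 + 2 i \sqrt{2137} \approx 685.0 + 92.455 i$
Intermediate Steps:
$f = 18 + 2 i \sqrt{2137}$ ($f = 18 + 2 \sqrt{-2296 + 159} = 18 + 2 \sqrt{-2137} = 18 + 2 i \sqrt{2137} \approx 18.0 + 92.455 i$)
$f + 667 = \left(18 + 2 i \sqrt{2137}\right) + 667 = 685 + 2 i \sqrt{2137}$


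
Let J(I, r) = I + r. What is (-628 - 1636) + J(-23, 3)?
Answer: -2284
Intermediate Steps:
(-628 - 1636) + J(-23, 3) = (-628 - 1636) + (-23 + 3) = -2264 - 20 = -2284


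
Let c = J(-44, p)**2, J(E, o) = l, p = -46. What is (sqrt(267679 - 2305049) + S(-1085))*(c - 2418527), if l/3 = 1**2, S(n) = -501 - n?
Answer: -1412414512 - 2418518*I*sqrt(2037370) ≈ -1.4124e+9 - 3.4521e+9*I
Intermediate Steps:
l = 3 (l = 3*1**2 = 3*1 = 3)
J(E, o) = 3
c = 9 (c = 3**2 = 9)
(sqrt(267679 - 2305049) + S(-1085))*(c - 2418527) = (sqrt(267679 - 2305049) + (-501 - 1*(-1085)))*(9 - 2418527) = (sqrt(-2037370) + (-501 + 1085))*(-2418518) = (I*sqrt(2037370) + 584)*(-2418518) = (584 + I*sqrt(2037370))*(-2418518) = -1412414512 - 2418518*I*sqrt(2037370)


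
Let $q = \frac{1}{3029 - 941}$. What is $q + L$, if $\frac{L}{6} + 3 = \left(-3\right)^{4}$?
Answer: $\frac{977185}{2088} \approx 468.0$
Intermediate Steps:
$L = 468$ ($L = -18 + 6 \left(-3\right)^{4} = -18 + 6 \cdot 81 = -18 + 486 = 468$)
$q = \frac{1}{2088} \approx 0.00047893$
$q + L = \frac{1}{2088} + 468 = \frac{977185}{2088}$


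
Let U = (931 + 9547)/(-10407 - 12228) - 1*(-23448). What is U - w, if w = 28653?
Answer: -117825653/22635 ≈ -5205.5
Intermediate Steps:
U = 530735002/22635 (U = 10478/(-22635) + 23448 = 10478*(-1/22635) + 23448 = -10478/22635 + 23448 = 530735002/22635 ≈ 23448.)
U - w = 530735002/22635 - 1*28653 = 530735002/22635 - 28653 = -117825653/22635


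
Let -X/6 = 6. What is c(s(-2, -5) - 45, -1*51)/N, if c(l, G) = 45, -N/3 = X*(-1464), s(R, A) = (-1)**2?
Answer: -5/17568 ≈ -0.00028461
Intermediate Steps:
X = -36 (X = -6*6 = -36)
s(R, A) = 1
N = -158112 (N = -(-108)*(-1464) = -3*52704 = -158112)
c(s(-2, -5) - 45, -1*51)/N = 45/(-158112) = 45*(-1/158112) = -5/17568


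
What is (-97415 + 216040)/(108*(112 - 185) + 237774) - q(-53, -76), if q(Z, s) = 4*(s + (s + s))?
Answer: 41955661/45978 ≈ 912.52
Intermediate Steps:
q(Z, s) = 12*s (q(Z, s) = 4*(s + 2*s) = 4*(3*s) = 12*s)
(-97415 + 216040)/(108*(112 - 185) + 237774) - q(-53, -76) = (-97415 + 216040)/(108*(112 - 185) + 237774) - 12*(-76) = 118625/(108*(-73) + 237774) - 1*(-912) = 118625/(-7884 + 237774) + 912 = 118625/229890 + 912 = 118625*(1/229890) + 912 = 23725/45978 + 912 = 41955661/45978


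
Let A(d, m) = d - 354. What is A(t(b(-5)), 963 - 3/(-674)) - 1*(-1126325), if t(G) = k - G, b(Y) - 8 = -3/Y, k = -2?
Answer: 5629802/5 ≈ 1.1260e+6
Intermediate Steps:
b(Y) = 8 - 3/Y
t(G) = -2 - G
A(d, m) = -354 + d
A(t(b(-5)), 963 - 3/(-674)) - 1*(-1126325) = (-354 + (-2 - (8 - 3/(-5)))) - 1*(-1126325) = (-354 + (-2 - (8 - 3*(-⅕)))) + 1126325 = (-354 + (-2 - (8 + ⅗))) + 1126325 = (-354 + (-2 - 1*43/5)) + 1126325 = (-354 + (-2 - 43/5)) + 1126325 = (-354 - 53/5) + 1126325 = -1823/5 + 1126325 = 5629802/5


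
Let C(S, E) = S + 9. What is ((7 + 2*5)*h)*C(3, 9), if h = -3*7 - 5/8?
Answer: -8823/2 ≈ -4411.5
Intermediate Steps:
C(S, E) = 9 + S
h = -173/8 (h = -21 - 5*1/8 = -21 - 5/8 = -173/8 ≈ -21.625)
((7 + 2*5)*h)*C(3, 9) = ((7 + 2*5)*(-173/8))*(9 + 3) = ((7 + 10)*(-173/8))*12 = (17*(-173/8))*12 = -2941/8*12 = -8823/2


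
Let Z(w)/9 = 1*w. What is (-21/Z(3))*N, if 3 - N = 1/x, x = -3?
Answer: -70/27 ≈ -2.5926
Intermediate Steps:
N = 10/3 (N = 3 - 1/(-3) = 3 - 1*(-⅓) = 3 + ⅓ = 10/3 ≈ 3.3333)
Z(w) = 9*w (Z(w) = 9*(1*w) = 9*w)
(-21/Z(3))*N = -21/(9*3)*(10/3) = -21/27*(10/3) = -7*⅑*(10/3) = -7/9*10/3 = -70/27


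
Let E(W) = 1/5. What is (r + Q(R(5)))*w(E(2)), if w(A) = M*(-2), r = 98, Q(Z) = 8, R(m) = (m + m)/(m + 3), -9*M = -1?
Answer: -212/9 ≈ -23.556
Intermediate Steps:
M = ⅑ (M = -⅑*(-1) = ⅑ ≈ 0.11111)
R(m) = 2*m/(3 + m) (R(m) = (2*m)/(3 + m) = 2*m/(3 + m))
E(W) = ⅕
w(A) = -2/9 (w(A) = (⅑)*(-2) = -2/9)
(r + Q(R(5)))*w(E(2)) = (98 + 8)*(-2/9) = 106*(-2/9) = -212/9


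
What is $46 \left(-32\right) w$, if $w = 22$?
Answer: $-32384$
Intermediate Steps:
$46 \left(-32\right) w = 46 \left(-32\right) 22 = \left(-1472\right) 22 = -32384$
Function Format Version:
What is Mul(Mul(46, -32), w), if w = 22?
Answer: -32384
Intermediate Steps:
Mul(Mul(46, -32), w) = Mul(Mul(46, -32), 22) = Mul(-1472, 22) = -32384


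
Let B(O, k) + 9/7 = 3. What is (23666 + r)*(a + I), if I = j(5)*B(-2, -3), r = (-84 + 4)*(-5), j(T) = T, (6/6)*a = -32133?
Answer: -773106498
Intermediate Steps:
a = -32133
B(O, k) = 12/7 (B(O, k) = -9/7 + 3 = 12/7)
r = 400 (r = -80*(-5) = 400)
I = 60/7 (I = 5*(12/7) = 60/7 ≈ 8.5714)
(23666 + r)*(a + I) = (23666 + 400)*(-32133 + 60/7) = 24066*(-224871/7) = -773106498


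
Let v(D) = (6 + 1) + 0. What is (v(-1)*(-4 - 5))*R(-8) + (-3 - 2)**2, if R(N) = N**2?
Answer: -4007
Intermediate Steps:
v(D) = 7 (v(D) = 7 + 0 = 7)
(v(-1)*(-4 - 5))*R(-8) + (-3 - 2)**2 = (7*(-4 - 5))*(-8)**2 + (-3 - 2)**2 = (7*(-9))*64 + (-5)**2 = -63*64 + 25 = -4032 + 25 = -4007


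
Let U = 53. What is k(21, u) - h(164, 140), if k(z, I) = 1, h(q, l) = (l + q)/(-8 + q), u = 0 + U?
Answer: -37/39 ≈ -0.94872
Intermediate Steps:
u = 53 (u = 0 + 53 = 53)
h(q, l) = (l + q)/(-8 + q)
k(21, u) - h(164, 140) = 1 - (140 + 164)/(-8 + 164) = 1 - 304/156 = 1 - 1*76/39 = 1 - 76/39 = -37/39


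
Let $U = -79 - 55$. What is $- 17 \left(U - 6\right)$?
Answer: $2380$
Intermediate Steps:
$U = -134$ ($U = -79 - 55 = -134$)
$- 17 \left(U - 6\right) = - 17 \left(-134 - 6\right) = \left(-17\right) \left(-140\right) = 2380$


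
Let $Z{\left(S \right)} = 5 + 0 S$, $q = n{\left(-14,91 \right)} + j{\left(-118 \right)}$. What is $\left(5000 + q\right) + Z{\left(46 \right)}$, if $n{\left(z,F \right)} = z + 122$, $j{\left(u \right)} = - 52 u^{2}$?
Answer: $-718935$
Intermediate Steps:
$n{\left(z,F \right)} = 122 + z$
$q = -723940$ ($q = \left(122 - 14\right) - 52 \left(-118\right)^{2} = 108 - 724048 = -723940$)
$Z{\left(S \right)} = 5$ ($Z{\left(S \right)} = 5 + 0 = 5$)
$\left(5000 + q\right) + Z{\left(46 \right)} = \left(5000 - 723940\right) + 5 = -718940 + 5 = -718935$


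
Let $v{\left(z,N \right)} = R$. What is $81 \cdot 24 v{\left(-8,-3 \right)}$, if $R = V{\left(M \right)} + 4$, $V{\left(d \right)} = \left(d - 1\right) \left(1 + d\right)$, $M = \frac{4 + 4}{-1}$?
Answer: $130248$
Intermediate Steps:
$M = -8$ ($M = 8 \left(-1\right) = -8$)
$V{\left(d \right)} = \left(1 + d\right) \left(-1 + d\right)$ ($V{\left(d \right)} = \left(-1 + d\right) \left(1 + d\right) = \left(1 + d\right) \left(-1 + d\right)$)
$R = 67$ ($R = \left(-1 + \left(-8\right)^{2}\right) + 4 = \left(-1 + 64\right) + 4 = 63 + 4 = 67$)
$v{\left(z,N \right)} = 67$
$81 \cdot 24 v{\left(-8,-3 \right)} = 81 \cdot 24 \cdot 67 = 1944 \cdot 67 = 130248$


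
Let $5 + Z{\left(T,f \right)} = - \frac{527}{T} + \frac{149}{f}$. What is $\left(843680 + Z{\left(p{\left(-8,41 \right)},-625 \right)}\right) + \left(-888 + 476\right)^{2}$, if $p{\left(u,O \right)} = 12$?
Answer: $\frac{7600311337}{7500} \approx 1.0134 \cdot 10^{6}$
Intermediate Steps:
$Z{\left(T,f \right)} = -5 - \frac{527}{T} + \frac{149}{f}$ ($Z{\left(T,f \right)} = -5 + \left(- \frac{527}{T} + \frac{149}{f}\right) = -5 - \frac{527}{T} + \frac{149}{f}$)
$\left(843680 + Z{\left(p{\left(-8,41 \right)},-625 \right)}\right) + \left(-888 + 476\right)^{2} = \left(843680 - \left(5 + \frac{149}{625} + \frac{527}{12}\right)\right) + \left(-888 + 476\right)^{2} = \left(843680 - \frac{368663}{7500}\right) + \left(-412\right)^{2} = \left(843680 - \frac{368663}{7500}\right) + 169744 = \frac{6327231337}{7500} + 169744 = \frac{7600311337}{7500}$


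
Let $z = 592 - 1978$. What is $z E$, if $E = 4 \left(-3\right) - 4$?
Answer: $22176$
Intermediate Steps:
$z = -1386$ ($z = 592 - 1978 = -1386$)
$E = -16$ ($E = -12 - 4 = -16$)
$z E = \left(-1386\right) \left(-16\right) = 22176$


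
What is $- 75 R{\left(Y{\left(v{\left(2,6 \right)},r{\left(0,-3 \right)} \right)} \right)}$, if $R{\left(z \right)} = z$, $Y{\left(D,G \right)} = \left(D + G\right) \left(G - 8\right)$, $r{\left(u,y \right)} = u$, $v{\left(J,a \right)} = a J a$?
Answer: $43200$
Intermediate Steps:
$v{\left(J,a \right)} = J a^{2}$ ($v{\left(J,a \right)} = J a a = J a^{2}$)
$Y{\left(D,G \right)} = \left(-8 + G\right) \left(D + G\right)$ ($Y{\left(D,G \right)} = \left(D + G\right) \left(-8 + G\right) = \left(-8 + G\right) \left(D + G\right)$)
$- 75 R{\left(Y{\left(v{\left(2,6 \right)},r{\left(0,-3 \right)} \right)} \right)} = - 75 \left(0^{2} - 8 \cdot 2 \cdot 6^{2} - 0 + 2 \cdot 6^{2} \cdot 0\right) = - 75 \left(0 - 8 \cdot 2 \cdot 36 + 0 + 2 \cdot 36 \cdot 0\right) = - 75 \left(0 - 576 + 0 + 72 \cdot 0\right) = - 75 \left(0 - 576 + 0 + 0\right) = \left(-75\right) \left(-576\right) = 43200$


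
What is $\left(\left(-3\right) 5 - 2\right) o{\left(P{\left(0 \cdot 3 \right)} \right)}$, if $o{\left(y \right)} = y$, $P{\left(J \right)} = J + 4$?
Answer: $-68$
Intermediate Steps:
$P{\left(J \right)} = 4 + J$
$\left(\left(-3\right) 5 - 2\right) o{\left(P{\left(0 \cdot 3 \right)} \right)} = \left(\left(-3\right) 5 - 2\right) \left(4 + 0 \cdot 3\right) = \left(-15 - 2\right) \left(4 + 0\right) = \left(-17\right) 4 = -68$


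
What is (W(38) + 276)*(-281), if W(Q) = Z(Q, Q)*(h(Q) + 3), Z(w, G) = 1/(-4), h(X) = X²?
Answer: 96383/4 ≈ 24096.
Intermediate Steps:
Z(w, G) = -¼
W(Q) = -¾ - Q²/4 (W(Q) = -(Q² + 3)/4 = -(3 + Q²)/4 = -¾ - Q²/4)
(W(38) + 276)*(-281) = ((-¾ - ¼*38²) + 276)*(-281) = ((-¾ - ¼*1444) + 276)*(-281) = ((-¾ - 361) + 276)*(-281) = (-1447/4 + 276)*(-281) = -343/4*(-281) = 96383/4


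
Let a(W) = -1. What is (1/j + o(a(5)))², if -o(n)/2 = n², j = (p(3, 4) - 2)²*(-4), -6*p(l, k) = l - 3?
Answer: 1089/256 ≈ 4.2539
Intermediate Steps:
p(l, k) = ½ - l/6 (p(l, k) = -(l - 3)/6 = -(-3 + l)/6 = ½ - l/6)
j = -16 (j = ((½ - ⅙*3) - 2)²*(-4) = ((½ - ½) - 2)²*(-4) = (0 - 2)²*(-4) = (-2)²*(-4) = 4*(-4) = -16)
o(n) = -2*n²
(1/j + o(a(5)))² = (1/(-16) - 2*(-1)²)² = (-1/16 - 2*1)² = (-1/16 - 2)² = (-33/16)² = 1089/256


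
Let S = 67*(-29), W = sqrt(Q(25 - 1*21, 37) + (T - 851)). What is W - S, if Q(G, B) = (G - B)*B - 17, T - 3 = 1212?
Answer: 1943 + I*sqrt(874) ≈ 1943.0 + 29.563*I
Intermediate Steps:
T = 1215 (T = 3 + 1212 = 1215)
Q(G, B) = -17 + B*(G - B) (Q(G, B) = B*(G - B) - 17 = -17 + B*(G - B))
W = I*sqrt(874) (W = sqrt((-17 - 1*37**2 + 37*(25 - 1*21)) + (1215 - 851)) = sqrt((-17 - 1*1369 + 37*(25 - 21)) + 364) = sqrt((-17 - 1369 + 37*4) + 364) = sqrt((-17 - 1369 + 148) + 364) = sqrt(-1238 + 364) = sqrt(-874) = I*sqrt(874) ≈ 29.563*I)
S = -1943
W - S = I*sqrt(874) - 1*(-1943) = I*sqrt(874) + 1943 = 1943 + I*sqrt(874)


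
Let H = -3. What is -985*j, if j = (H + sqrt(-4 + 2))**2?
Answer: -6895 + 5910*I*sqrt(2) ≈ -6895.0 + 8358.0*I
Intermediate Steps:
j = (-3 + I*sqrt(2))**2 (j = (-3 + sqrt(-4 + 2))**2 = (-3 + sqrt(-2))**2 = (-3 + I*sqrt(2))**2 ≈ 7.0 - 8.4853*I)
-985*j = -985*(3 - I*sqrt(2))**2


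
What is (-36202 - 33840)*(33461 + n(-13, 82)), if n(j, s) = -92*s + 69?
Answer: -1820111412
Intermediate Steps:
n(j, s) = 69 - 92*s
(-36202 - 33840)*(33461 + n(-13, 82)) = (-36202 - 33840)*(33461 + (69 - 92*82)) = -70042*(33461 + (69 - 7544)) = -70042*(33461 - 7475) = -70042*25986 = -1820111412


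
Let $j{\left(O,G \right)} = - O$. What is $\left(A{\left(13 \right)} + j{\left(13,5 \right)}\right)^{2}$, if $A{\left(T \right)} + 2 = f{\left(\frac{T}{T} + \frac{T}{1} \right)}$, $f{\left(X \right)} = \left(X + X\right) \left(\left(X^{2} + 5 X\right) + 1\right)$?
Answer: $55666521$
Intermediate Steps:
$f{\left(X \right)} = 2 X \left(1 + X^{2} + 5 X\right)$
$A{\left(T \right)} = -2 + 2 \left(1 + T\right) \left(6 + \left(1 + T\right)^{2} + 5 T\right)$ ($A{\left(T \right)} = -2 + 2 \left(\frac{T}{T} + \frac{T}{1}\right) \left(1 + \left(\frac{T}{T} + \frac{T}{1}\right)^{2} + 5 \left(\frac{T}{T} + \frac{T}{1}\right)\right) = -2 + 2 \left(1 + T 1\right) \left(1 + \left(1 + T 1\right)^{2} + 5 \left(1 + T 1\right)\right) = -2 + 2 \left(1 + T\right) \left(1 + \left(1 + T\right)^{2} + 5 \left(1 + T\right)\right) = -2 + 2 \left(1 + T\right) \left(1 + \left(1 + T\right)^{2} + \left(5 + 5 T\right)\right) = -2 + 2 \left(1 + T\right) \left(6 + \left(1 + T\right)^{2} + 5 T\right)$)
$\left(A{\left(13 \right)} + j{\left(13,5 \right)}\right)^{2} = \left(\left(12 + 2 \cdot 13^{3} + 16 \cdot 13^{2} + 28 \cdot 13\right) - 13\right)^{2} = \left(\left(12 + 2 \cdot 2197 + 16 \cdot 169 + 364\right) - 13\right)^{2} = \left(\left(12 + 4394 + 2704 + 364\right) - 13\right)^{2} = \left(7474 - 13\right)^{2} = 7461^{2} = 55666521$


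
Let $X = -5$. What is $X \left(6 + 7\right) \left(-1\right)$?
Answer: $65$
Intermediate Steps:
$X \left(6 + 7\right) \left(-1\right) = - 5 \left(6 + 7\right) \left(-1\right) = \left(-5\right) 13 \left(-1\right) = \left(-65\right) \left(-1\right) = 65$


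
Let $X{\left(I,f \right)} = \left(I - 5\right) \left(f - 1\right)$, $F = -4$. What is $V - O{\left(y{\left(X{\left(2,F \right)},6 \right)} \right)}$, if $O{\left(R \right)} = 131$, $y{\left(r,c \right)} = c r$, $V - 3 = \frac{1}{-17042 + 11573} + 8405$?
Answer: $\frac{45266912}{5469} \approx 8277.0$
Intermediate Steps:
$X{\left(I,f \right)} = \left(-1 + f\right) \left(-5 + I\right)$ ($X{\left(I,f \right)} = \left(-5 + I\right) \left(-1 + f\right) = \left(-1 + f\right) \left(-5 + I\right)$)
$V = \frac{45983351}{5469}$ ($V = 3 + \left(\frac{1}{-17042 + 11573} + 8405\right) = 3 + \left(\frac{1}{-5469} + 8405\right) = 3 + \left(- \frac{1}{5469} + 8405\right) = 3 + \frac{45966944}{5469} = \frac{45983351}{5469} \approx 8408.0$)
$V - O{\left(y{\left(X{\left(2,F \right)},6 \right)} \right)} = \frac{45983351}{5469} - 131 = \frac{45266912}{5469}$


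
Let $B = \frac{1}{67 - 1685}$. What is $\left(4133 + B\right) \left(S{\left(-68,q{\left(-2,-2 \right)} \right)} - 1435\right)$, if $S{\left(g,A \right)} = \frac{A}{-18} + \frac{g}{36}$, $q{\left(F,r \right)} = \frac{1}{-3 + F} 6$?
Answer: $- \frac{432373837801}{72810} \approx -5.9384 \cdot 10^{6}$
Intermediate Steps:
$q{\left(F,r \right)} = \frac{6}{-3 + F}$
$B = - \frac{1}{1618}$ ($B = \frac{1}{-1618} = - \frac{1}{1618} \approx -0.00061805$)
$S{\left(g,A \right)} = - \frac{A}{18} + \frac{g}{36}$ ($S{\left(g,A \right)} = A \left(- \frac{1}{18}\right) + g \frac{1}{36} = - \frac{A}{18} + \frac{g}{36}$)
$\left(4133 + B\right) \left(S{\left(-68,q{\left(-2,-2 \right)} \right)} - 1435\right) = \left(4133 - \frac{1}{1618}\right) \left(\left(- \frac{6 \frac{1}{-3 - 2}}{18} + \frac{1}{36} \left(-68\right)\right) - 1435\right) = \frac{6687193 \left(\left(- \frac{6 \frac{1}{-5}}{18} - \frac{17}{9}\right) - 1435\right)}{1618} = \frac{6687193 \left(\left(- \frac{6 \left(- \frac{1}{5}\right)}{18} - \frac{17}{9}\right) - 1435\right)}{1618} = \frac{6687193 \left(\left(\left(- \frac{1}{18}\right) \left(- \frac{6}{5}\right) - \frac{17}{9}\right) - 1435\right)}{1618} = \frac{6687193 \left(\left(\frac{1}{15} - \frac{17}{9}\right) - 1435\right)}{1618} = \frac{6687193 \left(- \frac{82}{45} - 1435\right)}{1618} = \frac{6687193}{1618} \left(- \frac{64657}{45}\right) = - \frac{432373837801}{72810}$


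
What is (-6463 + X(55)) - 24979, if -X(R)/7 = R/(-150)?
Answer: -943183/30 ≈ -31439.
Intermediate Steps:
X(R) = 7*R/150 (X(R) = -7*R/(-150) = -7*R*(-1)/150 = -(-7)*R/150 = 7*R/150)
(-6463 + X(55)) - 24979 = (-6463 + (7/150)*55) - 24979 = (-6463 + 77/30) - 24979 = -193813/30 - 24979 = -943183/30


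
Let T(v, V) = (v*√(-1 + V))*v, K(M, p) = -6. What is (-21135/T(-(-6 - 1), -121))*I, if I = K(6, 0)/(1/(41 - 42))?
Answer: 63405*I*√122/2989 ≈ 234.3*I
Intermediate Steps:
T(v, V) = v²*√(-1 + V)
I = 6 (I = -6/(1/(41 - 42)) = -6/(1/(-1)) = -6/(-1) = -6*(-1) = 6)
(-21135/T(-(-6 - 1), -121))*I = -21135*1/(√(-1 - 121)*(-6 - 1)²)*6 = -21135*(-I*√122/5978)*6 = -(-21135)*I*√122/5978*6 = (21135*I*√122/5978)*6 = 63405*I*√122/2989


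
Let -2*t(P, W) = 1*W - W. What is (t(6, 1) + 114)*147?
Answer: 16758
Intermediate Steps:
t(P, W) = 0 (t(P, W) = -(1*W - W)/2 = -(W - W)/2 = -1/2*0 = 0)
(t(6, 1) + 114)*147 = (0 + 114)*147 = 114*147 = 16758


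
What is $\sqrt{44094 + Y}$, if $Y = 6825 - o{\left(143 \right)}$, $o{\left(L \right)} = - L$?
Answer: $11 \sqrt{422} \approx 225.97$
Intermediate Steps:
$Y = 6968$ ($Y = 6825 - \left(-1\right) 143 = 6825 - -143 = 6825 + 143 = 6968$)
$\sqrt{44094 + Y} = \sqrt{44094 + 6968} = \sqrt{51062} = 11 \sqrt{422}$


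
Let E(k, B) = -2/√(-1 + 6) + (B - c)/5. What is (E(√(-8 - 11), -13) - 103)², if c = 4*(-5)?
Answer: 258084/25 + 2032*√5/25 ≈ 10505.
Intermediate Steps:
c = -20
E(k, B) = 4 - 2*√5/5 + B/5 (E(k, B) = -2/√(-1 + 6) + (B - 1*(-20))/5 = -2*√5/5 + (B + 20)*(⅕) = -2*√5/5 + (20 + B)*(⅕) = -2*√5/5 + (4 + B/5) = 4 - 2*√5/5 + B/5)
(E(√(-8 - 11), -13) - 103)² = ((4 - 2*√5/5 + (⅕)*(-13)) - 103)² = ((4 - 2*√5/5 - 13/5) - 103)² = ((7/5 - 2*√5/5) - 103)² = (-508/5 - 2*√5/5)²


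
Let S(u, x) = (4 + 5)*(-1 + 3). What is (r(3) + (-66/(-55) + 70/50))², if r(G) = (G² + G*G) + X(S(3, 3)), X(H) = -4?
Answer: 6889/25 ≈ 275.56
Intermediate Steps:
S(u, x) = 18 (S(u, x) = 9*2 = 18)
r(G) = -4 + 2*G² (r(G) = (G² + G*G) - 4 = (G² + G²) - 4 = 2*G² - 4 = -4 + 2*G²)
(r(3) + (-66/(-55) + 70/50))² = ((-4 + 2*3²) + (-66/(-55) + 70/50))² = ((-4 + 2*9) + (-66*(-1/55) + 70*(1/50)))² = ((-4 + 18) + (6/5 + 7/5))² = (14 + 13/5)² = (83/5)² = 6889/25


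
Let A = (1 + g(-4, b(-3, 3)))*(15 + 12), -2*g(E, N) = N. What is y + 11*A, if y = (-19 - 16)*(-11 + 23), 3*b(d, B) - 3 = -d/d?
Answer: -222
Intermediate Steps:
b(d, B) = ⅔ (b(d, B) = 1 + (-d/d)/3 = 1 + (-1*1)/3 = 1 + (⅓)*(-1) = 1 - ⅓ = ⅔)
g(E, N) = -N/2
A = 18 (A = (1 - ½*⅔)*(15 + 12) = (1 - ⅓)*27 = (⅔)*27 = 18)
y = -420 (y = -35*12 = -420)
y + 11*A = -420 + 11*18 = -420 + 198 = -222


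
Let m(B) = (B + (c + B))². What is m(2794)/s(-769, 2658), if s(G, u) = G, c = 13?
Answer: -31371201/769 ≈ -40795.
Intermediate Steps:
m(B) = (13 + 2*B)² (m(B) = (B + (13 + B))² = (13 + 2*B)²)
m(2794)/s(-769, 2658) = (13 + 2*2794)²/(-769) = (13 + 5588)²*(-1/769) = 5601²*(-1/769) = 31371201*(-1/769) = -31371201/769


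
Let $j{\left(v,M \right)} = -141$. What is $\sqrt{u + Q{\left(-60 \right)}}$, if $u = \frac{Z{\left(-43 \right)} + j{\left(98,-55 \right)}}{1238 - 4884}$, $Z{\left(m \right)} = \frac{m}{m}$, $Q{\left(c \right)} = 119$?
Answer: $\frac{\sqrt{395603761}}{1823} \approx 10.91$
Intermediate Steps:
$Z{\left(m \right)} = 1$
$u = \frac{70}{1823}$ ($u = \frac{1 - 141}{1238 - 4884} = - \frac{140}{-3646} = \left(-140\right) \left(- \frac{1}{3646}\right) = \frac{70}{1823} \approx 0.038398$)
$\sqrt{u + Q{\left(-60 \right)}} = \sqrt{\frac{70}{1823} + 119} = \sqrt{\frac{217007}{1823}} = \frac{\sqrt{395603761}}{1823}$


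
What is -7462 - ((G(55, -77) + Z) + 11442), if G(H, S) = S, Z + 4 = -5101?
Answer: -13722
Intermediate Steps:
Z = -5105 (Z = -4 - 5101 = -5105)
-7462 - ((G(55, -77) + Z) + 11442) = -7462 - ((-77 - 5105) + 11442) = -7462 - (-5182 + 11442) = -7462 - 1*6260 = -7462 - 6260 = -13722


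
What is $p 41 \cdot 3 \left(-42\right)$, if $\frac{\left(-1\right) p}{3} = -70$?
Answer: $-1084860$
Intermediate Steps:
$p = 210$ ($p = \left(-3\right) \left(-70\right) = 210$)
$p 41 \cdot 3 \left(-42\right) = 210 \cdot 41 \cdot 3 \left(-42\right) = 8610 \left(-126\right) = -1084860$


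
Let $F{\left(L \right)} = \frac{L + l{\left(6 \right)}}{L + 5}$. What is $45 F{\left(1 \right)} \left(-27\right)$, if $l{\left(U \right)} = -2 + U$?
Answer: $- \frac{2025}{2} \approx -1012.5$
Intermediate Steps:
$F{\left(L \right)} = \frac{4 + L}{5 + L}$ ($F{\left(L \right)} = \frac{L + \left(-2 + 6\right)}{L + 5} = \frac{L + 4}{5 + L} = \frac{4 + L}{5 + L}$)
$45 F{\left(1 \right)} \left(-27\right) = 45 \frac{4 + 1}{5 + 1} \left(-27\right) = 45 \cdot \frac{1}{6} \cdot 5 \left(-27\right) = 45 \cdot \frac{5}{6} \left(-27\right) = \frac{75}{2} \left(-27\right) = - \frac{2025}{2}$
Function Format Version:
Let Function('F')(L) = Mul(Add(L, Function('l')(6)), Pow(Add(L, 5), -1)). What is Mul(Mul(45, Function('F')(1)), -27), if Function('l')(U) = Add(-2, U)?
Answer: Rational(-2025, 2) ≈ -1012.5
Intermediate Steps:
Function('F')(L) = Mul(Pow(Add(5, L), -1), Add(4, L)) (Function('F')(L) = Mul(Add(L, Add(-2, 6)), Pow(Add(L, 5), -1)) = Mul(Add(L, 4), Pow(Add(5, L), -1)) = Mul(Add(4, L), Pow(Add(5, L), -1)) = Mul(Pow(Add(5, L), -1), Add(4, L)))
Mul(Mul(45, Function('F')(1)), -27) = Mul(Mul(45, Mul(Pow(Add(5, 1), -1), Add(4, 1))), -27) = Mul(Mul(45, Mul(Pow(6, -1), 5)), -27) = Mul(Mul(45, Mul(Rational(1, 6), 5)), -27) = Mul(Mul(45, Rational(5, 6)), -27) = Mul(Rational(75, 2), -27) = Rational(-2025, 2)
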